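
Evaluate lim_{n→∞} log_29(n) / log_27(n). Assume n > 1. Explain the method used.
lim = ln(27) / ln(29) = log_29(27)

Change of base: log_29(n) = ln n / ln 29 and log_27(n) = ln n / ln 27. The ratio is (ln n / ln 29) · (ln 27 / ln n) = ln 27 / ln 29, a constant independent of n. So the limit is ln 27 / ln 29 = log_29(27).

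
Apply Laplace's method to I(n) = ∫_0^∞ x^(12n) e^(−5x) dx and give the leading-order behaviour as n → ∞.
I(n) ~ (sqrt(2π·12n) / 5) · (12n/(5e))^(12n)

Write the integrand as exp(12n ln x − 5x) and set f(x) = 12n ln x − 5x. Then f'(x) = 12n/x − 5 = 0 at x* = 12n/5, and f''(x*) = −12n/x*^2 = −5^2/(12n). Laplace's method (interior maximum) gives
  I(n) ~ e^(f(x*)) · sqrt(2π / |f''(x*)|)
        = exp(12n ln(12n/5) − 12n) · sqrt(2π · 12n / 5^2)
        = (12n/5)^(12n) e^(−12n) · sqrt(2π·12n) / 5
        = (sqrt(2π·12n) / 5) · (12n/(5e))^(12n).
This matches Γ(12n+1)/5^(12n+1) with Stirling applied to Γ.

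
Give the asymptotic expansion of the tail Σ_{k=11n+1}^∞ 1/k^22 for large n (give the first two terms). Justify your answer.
Σ_{k>11n} 1/k^22 = 1/(21 · (11n)^21) − 1/(2 · (11n)^22) + O(1/(11n)^23)

Compare to the integral: ∫_{11n}^∞ x^(−22) dx = [−x^(−21)/21]_{11n}^∞ = 1/((22−1)·(11n)^21). The Euler-Maclaurin correction adds −f(11n)/2 = −1/(2·(11n)^22). Euler-Maclaurin then gives
  Σ_{k>11n} 1/k^22 = ∫_{11n}^∞ dx/x^22 − 1/(2·(11n)^22) + O(1/(11n)^23).
(Equivalently this is ζ(22) − Σ_{k≤11n} 1/k^22.)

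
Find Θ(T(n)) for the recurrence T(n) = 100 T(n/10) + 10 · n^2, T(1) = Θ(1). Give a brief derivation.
T(n) = Θ(n^2 log n)

log_10 100 = 2, and f(n) = 10 · n^2 = Θ(n^(log_10 100)). This is Case 2 of the master theorem: T(n) = Θ(f(n) · log n) = Θ(n^2 log n).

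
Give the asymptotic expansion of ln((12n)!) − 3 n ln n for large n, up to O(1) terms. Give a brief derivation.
ln((12n)!) − 3 n ln n = 9 n ln n + 12(ln 12 − 1) n + (1/2) ln(2π·12n) + O(1/n)

Stirling: ln((12n)!) = 12n ln(12n) − 12n + (1/2) ln(2π·12n) + O(1/n).
Expand 12n ln(12n) = 12n (ln n + ln 12) = 12n ln n + 12n ln 12.
Subtract 3n ln n: leading term is (12 − 3) n ln n = 9 n ln n. The next term is 12n ln 12 − 12n = 12(ln 12 − 1) n. Then the (1/2) ln(2π·12n) correction.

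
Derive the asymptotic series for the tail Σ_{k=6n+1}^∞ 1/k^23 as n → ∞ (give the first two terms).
Σ_{k>6n} 1/k^23 = 1/(22 · (6n)^22) − 1/(2 · (6n)^23) + O(1/(6n)^24)

Compare to the integral: ∫_{6n}^∞ x^(−23) dx = [−x^(−22)/22]_{6n}^∞ = 1/((23−1)·(6n)^22). The Euler-Maclaurin correction adds −f(6n)/2 = −1/(2·(6n)^23). Euler-Maclaurin then gives
  Σ_{k>6n} 1/k^23 = ∫_{6n}^∞ dx/x^23 − 1/(2·(6n)^23) + O(1/(6n)^24).
(Equivalently this is ζ(23) − Σ_{k≤6n} 1/k^23.)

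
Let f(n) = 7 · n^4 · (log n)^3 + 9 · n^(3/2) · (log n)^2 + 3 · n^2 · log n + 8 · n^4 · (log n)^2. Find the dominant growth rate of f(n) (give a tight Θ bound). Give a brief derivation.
f(n) ∈ Θ(n^4 · (log n)^3)

Compare the terms by growth order. For large n, n^a · (log n)^b dominates n^a' · (log n)^b' iff a > a', or (a = a' and b > b'). Ranking the 4 terms shows the dominant one is 7 · n^4 · (log n)^3. Hence f(n) ∈ Θ(n^4 · (log n)^3).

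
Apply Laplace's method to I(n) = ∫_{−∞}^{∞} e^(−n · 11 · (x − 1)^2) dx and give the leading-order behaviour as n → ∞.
I(n) = sqrt(π/(11n))

Here φ(x) = 11 · (x − 1)^2 has its unique minimum at x* = 1 with φ(x*) = 0 and φ''(x*) = 22. Laplace's method gives
  I(n) ~ e^(−n φ(x*)) · sqrt(2π / (n · φ''(x*))) = sqrt(2π / (22n)) = sqrt(π/(11n)).
This is exact: substituting u = (x − 1)·sqrt(11n) gives I(n) = (1/sqrt(11n)) ∫_{−∞}^{∞} e^(−u^2) du = sqrt(π/(11n)).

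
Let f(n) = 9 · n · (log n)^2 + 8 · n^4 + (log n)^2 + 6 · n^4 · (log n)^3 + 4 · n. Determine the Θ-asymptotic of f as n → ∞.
f(n) ∈ Θ(n^4 · (log n)^3)

Compare the terms by growth order. For large n, n^a · (log n)^b dominates n^a' · (log n)^b' iff a > a', or (a = a' and b > b'). Ranking the 5 terms shows the dominant one is 6 · n^4 · (log n)^3. Hence f(n) ∈ Θ(n^4 · (log n)^3).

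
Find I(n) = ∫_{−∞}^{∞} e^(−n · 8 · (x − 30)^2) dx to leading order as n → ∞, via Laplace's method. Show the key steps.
I(n) = sqrt(π/(8n))

Here φ(x) = 8 · (x − 30)^2 has its unique minimum at x* = 30 with φ(x*) = 0 and φ''(x*) = 16. Laplace's method gives
  I(n) ~ e^(−n φ(x*)) · sqrt(2π / (n · φ''(x*))) = sqrt(2π / (16n)) = sqrt(π/(8n)).
This is exact: substituting u = (x − 30)·sqrt(8n) gives I(n) = (1/sqrt(8n)) ∫_{−∞}^{∞} e^(−u^2) du = sqrt(π/(8n)).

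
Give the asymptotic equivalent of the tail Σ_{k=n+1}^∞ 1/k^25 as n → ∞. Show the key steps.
Σ_{k>n} 1/k^25 ~ 1/(24 · n^24)

Compare to the integral: ∫_{n}^∞ x^(−25) dx = [−x^(−24)/24]_{n}^∞ = 1/((25−1)·n^24). Euler-Maclaurin then gives
  Σ_{k>n} 1/k^25 = ∫_{n}^∞ dx/x^25 − 1/(2·n^25) + O(1/n^26).
(Equivalently this is ζ(25) − Σ_{k≤n} 1/k^25.)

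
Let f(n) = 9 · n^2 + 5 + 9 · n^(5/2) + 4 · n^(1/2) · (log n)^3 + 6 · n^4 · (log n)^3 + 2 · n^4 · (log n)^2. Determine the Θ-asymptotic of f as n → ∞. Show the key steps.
f(n) ∈ Θ(n^4 · (log n)^3)

Compare the terms by growth order. For large n, n^a · (log n)^b dominates n^a' · (log n)^b' iff a > a', or (a = a' and b > b'). Ranking the 6 terms shows the dominant one is 6 · n^4 · (log n)^3. Hence f(n) ∈ Θ(n^4 · (log n)^3).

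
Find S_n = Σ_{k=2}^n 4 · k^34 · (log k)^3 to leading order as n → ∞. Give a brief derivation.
S_n ~ 4 · n^35 · (log n)^3 / 35

By integral comparison, S_n = ∫_1^n 4 · x^34 · (log x)^3 dx + O(n^34 · (log n)^3). For the integral, the leading term of ∫_1^n x^34 (log x)^3 dx is n^35/35 · (log n)^3 (by repeated integration by parts; each step lowers the log-exponent and produces a relatively O(1/log n) correction). Hence S_n ~ 4 · n^35 · (log n)^3 / 35.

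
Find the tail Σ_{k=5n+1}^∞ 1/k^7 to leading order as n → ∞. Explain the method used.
Σ_{k>5n} 1/k^7 ~ 1/(6 · (5n)^6)

Compare to the integral: ∫_{5n}^∞ x^(−7) dx = [−x^(−6)/6]_{5n}^∞ = 1/((7−1)·(5n)^6). Euler-Maclaurin then gives
  Σ_{k>5n} 1/k^7 = ∫_{5n}^∞ dx/x^7 − 1/(2·(5n)^7) + O(1/(5n)^8).
(Equivalently this is ζ(7) − Σ_{k≤5n} 1/k^7.)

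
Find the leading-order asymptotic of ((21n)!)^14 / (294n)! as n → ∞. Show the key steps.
((21n)!)^14/(294n)! ~ ((2π·21n)^(13/2) / sqrt(14)) · 14^(−14·21n)  →  0

Write N = 21n. Stirling: N! ~ sqrt(2π N)(N/e)^N and (14N)! ~ sqrt(2π·14N)·(14N/e)^(14N).
  (N!)^14/(14N)! ~ (2π N)^(14/2) (N/e)^(14N) / [sqrt(2π·14N) (14N/e)^(14N)]
     = (2π N)^(14/2) / sqrt(2π·14N) · (N/(14N))^(14N)
     = (2π N)^((14−1)/2) / sqrt(14) · 14^(−14N).
Since 14^14 > 1, the factor 14^(−14N) decays exponentially, so the ratio → 0. Substituting N = 21n gives the stated form.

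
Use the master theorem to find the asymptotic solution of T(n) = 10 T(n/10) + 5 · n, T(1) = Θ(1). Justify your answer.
T(n) = Θ(n log n)

log_10 10 = 1, and f(n) = 5 · n = Θ(n^(log_10 10)). This is Case 2 of the master theorem: T(n) = Θ(f(n) · log n) = Θ(n log n).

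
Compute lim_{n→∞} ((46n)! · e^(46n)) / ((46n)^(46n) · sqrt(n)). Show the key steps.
lim = sqrt(2π·46)

Stirling: (46n)! ~ sqrt(2π·46n) · (46n/e)^(46n). Hence
  (46n)! · e^(46n) / (46n)^(46n) ~ sqrt(2π·46n).
Dividing by sqrt(n): sqrt(2π·46n) / sqrt(n) = sqrt(2π·46) · n^((1−1)/2), so the limit is sqrt(2π·46).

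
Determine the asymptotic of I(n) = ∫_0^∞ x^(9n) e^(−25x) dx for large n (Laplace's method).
I(n) ~ (sqrt(2π·9n) / 25) · (9n/(25e))^(9n)

Write the integrand as exp(9n ln x − 25x) and set f(x) = 9n ln x − 25x. Then f'(x) = 9n/x − 25 = 0 at x* = 9n/25, and f''(x*) = −9n/x*^2 = −25^2/(9n). Laplace's method (interior maximum) gives
  I(n) ~ e^(f(x*)) · sqrt(2π / |f''(x*)|)
        = exp(9n ln(9n/25) − 9n) · sqrt(2π · 9n / 25^2)
        = (9n/25)^(9n) e^(−9n) · sqrt(2π·9n) / 25
        = (sqrt(2π·9n) / 25) · (9n/(25e))^(9n).
This matches Γ(9n+1)/25^(9n+1) with Stirling applied to Γ.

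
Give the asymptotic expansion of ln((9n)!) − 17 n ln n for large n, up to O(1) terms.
ln((9n)!) − 17 n ln n = −8 n ln n + 9(ln 9 − 1) n + (1/2) ln(2π·9n) + O(1/n)

Stirling: ln((9n)!) = 9n ln(9n) − 9n + (1/2) ln(2π·9n) + O(1/n).
Expand 9n ln(9n) = 9n (ln n + ln 9) = 9n ln n + 9n ln 9.
Subtract 17n ln n: leading term is (9 − 17) n ln n = −8 n ln n. The next term is 9n ln 9 − 9n = 9(ln 9 − 1) n. Then the (1/2) ln(2π·9n) correction.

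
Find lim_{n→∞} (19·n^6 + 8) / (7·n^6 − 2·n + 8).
lim = 19/7

For large n the leading n^6 terms dominate both numerator and denominator. Dividing top and bottom by n^6, every other term tends to 0, leaving 19/7.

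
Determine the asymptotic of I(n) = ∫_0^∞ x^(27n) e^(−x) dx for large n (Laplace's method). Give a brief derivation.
I(n) ~ sqrt(2π·27n) · (27n/e)^(27n)

Write the integrand as exp(27n ln x − x) and set f(x) = 27n ln x − x. Then f'(x) = 27n/x − 1 = 0 at x* = 27n, and f''(x*) = −27n/x*^2 = −1/(27n). Laplace's method (interior maximum) gives
  I(n) ~ e^(f(x*)) · sqrt(2π / |f''(x*)|)
        = exp(27n ln(27n) − 27n) · sqrt(2π · 27n)
        = (27n)^(27n) e^(−27n) · sqrt(2π·27n)
        = sqrt(2π·27n) · (27n/e)^(27n).
This matches Γ(27n+1) with Stirling applied to Γ.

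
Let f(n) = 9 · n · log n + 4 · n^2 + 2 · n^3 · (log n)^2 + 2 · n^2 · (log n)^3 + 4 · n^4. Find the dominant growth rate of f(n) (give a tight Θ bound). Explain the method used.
f(n) ∈ Θ(n^4)

Compare the terms by growth order. For large n, n^a · (log n)^b dominates n^a' · (log n)^b' iff a > a', or (a = a' and b > b'). Ranking the 5 terms shows the dominant one is 4 · n^4. Hence f(n) ∈ Θ(n^4).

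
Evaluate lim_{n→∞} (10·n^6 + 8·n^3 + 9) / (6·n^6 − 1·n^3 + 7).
lim = 10/6 = 5/3

For large n the leading n^6 terms dominate both numerator and denominator. Dividing top and bottom by n^6, every other term tends to 0, leaving 10/6 = 5/3.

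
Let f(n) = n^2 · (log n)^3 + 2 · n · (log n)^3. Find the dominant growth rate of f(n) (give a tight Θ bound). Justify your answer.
f(n) ∈ Θ(n^2 · (log n)^3)

Compare the terms by growth order. For large n, n^a · (log n)^b dominates n^a' · (log n)^b' iff a > a', or (a = a' and b > b'). Ranking the 2 terms shows the dominant one is n^2 · (log n)^3. Hence f(n) ∈ Θ(n^2 · (log n)^3).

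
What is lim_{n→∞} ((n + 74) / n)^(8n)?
lim = e^592

Rewrite as (1 + 74/n)^(8n). By the standard limit (1 + x/n)^n → e^x, we have (1 + 74/n)^n → e^74, and raising to the 8th power gives e^592.
More precisely, ln[(1 + 74/n)^(8n)] = 8n · ln(1 + 74/n) = 8n · (74/n + O(1/n^2)) = 592 + O(1/n) → 592.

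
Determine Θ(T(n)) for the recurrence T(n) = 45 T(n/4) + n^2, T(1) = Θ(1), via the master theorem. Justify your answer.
T(n) = Θ(n^(log_4 45))

Master theorem: compare f(n) = n^2 to n^(log_4 45) where log_4 45 ≈ 2.746. Since 2 < log_4 45, we have f(n) = O(n^(log_4 45 − ε)) for some ε > 0 — Case 1. Hence T(n) = Θ(n^(log_4 45)).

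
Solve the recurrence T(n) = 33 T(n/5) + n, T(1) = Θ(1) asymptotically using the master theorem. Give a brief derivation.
T(n) = Θ(n^(log_5 33))

Master theorem: compare f(n) = n to n^(log_5 33) where log_5 33 ≈ 2.173. Since 1 < log_5 33, we have f(n) = O(n^(log_5 33 − ε)) for some ε > 0 — Case 1. Hence T(n) = Θ(n^(log_5 33)).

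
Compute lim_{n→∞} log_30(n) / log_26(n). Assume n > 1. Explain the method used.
lim = ln(26) / ln(30) = log_30(26)

Change of base: log_30(n) = ln n / ln 30 and log_26(n) = ln n / ln 26. The ratio is (ln n / ln 30) · (ln 26 / ln n) = ln 26 / ln 30, a constant independent of n. So the limit is ln 26 / ln 30 = log_30(26).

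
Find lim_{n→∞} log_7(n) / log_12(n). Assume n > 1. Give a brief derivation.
lim = ln(12) / ln(7) = log_7(12)

Change of base: log_7(n) = ln n / ln 7 and log_12(n) = ln n / ln 12. The ratio is (ln n / ln 7) · (ln 12 / ln n) = ln 12 / ln 7, a constant independent of n. So the limit is ln 12 / ln 7 = log_7(12).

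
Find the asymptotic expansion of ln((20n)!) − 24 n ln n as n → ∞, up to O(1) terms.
ln((20n)!) − 24 n ln n = −4 n ln n + 20(ln 20 − 1) n + (1/2) ln(2π·20n) + O(1/n)

Stirling: ln((20n)!) = 20n ln(20n) − 20n + (1/2) ln(2π·20n) + O(1/n).
Expand 20n ln(20n) = 20n (ln n + ln 20) = 20n ln n + 20n ln 20.
Subtract 24n ln n: leading term is (20 − 24) n ln n = −4 n ln n. The next term is 20n ln 20 − 20n = 20(ln 20 − 1) n. Then the (1/2) ln(2π·20n) correction.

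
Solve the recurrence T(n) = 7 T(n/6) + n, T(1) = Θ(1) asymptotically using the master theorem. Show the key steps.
T(n) = Θ(n^(log_6 7))

Master theorem: compare f(n) = n to n^(log_6 7) where log_6 7 ≈ 1.086. Since 1 < log_6 7, we have f(n) = O(n^(log_6 7 − ε)) for some ε > 0 — Case 1. Hence T(n) = Θ(n^(log_6 7)).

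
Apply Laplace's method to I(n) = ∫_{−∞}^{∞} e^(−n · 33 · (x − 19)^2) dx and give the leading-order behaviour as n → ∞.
I(n) = sqrt(π/(33n))

Here φ(x) = 33 · (x − 19)^2 has its unique minimum at x* = 19 with φ(x*) = 0 and φ''(x*) = 66. Laplace's method gives
  I(n) ~ e^(−n φ(x*)) · sqrt(2π / (n · φ''(x*))) = sqrt(2π / (66n)) = sqrt(π/(33n)).
This is exact: substituting u = (x − 19)·sqrt(33n) gives I(n) = (1/sqrt(33n)) ∫_{−∞}^{∞} e^(−u^2) du = sqrt(π/(33n)).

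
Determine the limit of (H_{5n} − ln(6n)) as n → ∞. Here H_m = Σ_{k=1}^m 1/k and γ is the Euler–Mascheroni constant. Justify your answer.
lim = ln(5/6) + γ

By Euler-Maclaurin, H_m = ln m + γ + O(1/m). So
  H_{5n} − ln(6n) = ln(5n) + γ − ln(6n) + O(1/n)
                       = ln(5/6) + γ + O(1/n).
Hence the limit is ln(5/6) + γ.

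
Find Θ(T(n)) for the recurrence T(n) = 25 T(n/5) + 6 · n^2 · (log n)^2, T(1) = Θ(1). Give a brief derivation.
T(n) = Θ(n^2 · (log n)^3)

Here log_5 25 = 2 and f(n) = 6 · n^2 · (log n)^2 = Θ(n^(log_5 25) · (log n)^2). This is the extended Case 2 of the master theorem (f matches the critical exponent up to log factors), giving T(n) = Θ(n^(log_5 25) · (log n)^(2+1)) = Θ(n^2 · (log n)^3).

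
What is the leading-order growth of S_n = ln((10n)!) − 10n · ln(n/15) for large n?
S_n ~ 10n · (ln 150 − 1) + O(ln n)

Stirling: ln((10n)!) = 10n ln(10n) − 10n + O(ln n).
  S_n = 10n ln(10n) − 10n − 10n ln(n/15) + O(ln n)
      = 10n ln(10n) − 10n ln n + 10n ln 15 − 10n + O(ln n)
      = 10n ln 10 + 10n ln 15 − 10n + O(ln n)
      = 10n (ln 150 − 1) + O(ln n).
Numerically ln(150) − 1 ≈ 4.0106.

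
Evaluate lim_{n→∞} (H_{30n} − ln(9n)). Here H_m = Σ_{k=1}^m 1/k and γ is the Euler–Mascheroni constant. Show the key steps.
lim = ln(10/3) + γ

By Euler-Maclaurin, H_m = ln m + γ + O(1/m). So
  H_{30n} − ln(9n) = ln(30n) + γ − ln(9n) + O(1/n)
                       = ln(30/9) + γ + O(1/n).
Hence the limit is ln(30/9) + γ (= ln(10/3)).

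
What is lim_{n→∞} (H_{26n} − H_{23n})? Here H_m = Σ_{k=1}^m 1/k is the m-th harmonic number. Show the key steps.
lim = ln(26/23)

Euler-Maclaurin gives H_m = ln m + γ + 1/(2m) + O(1/m^2). The γ and O(1/m) terms cancel in the difference:
  H_{26n} − H_{23n} = ln(26n) − ln(23n) + O(1/n) = ln(26/23) + O(1/n).
Hence the limit is ln(26/23).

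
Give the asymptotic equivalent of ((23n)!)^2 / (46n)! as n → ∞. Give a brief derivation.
((23n)!)^2/(46n)! ~ ((2π·23n)^(1/2) / sqrt(2)) · 2^(−2·23n)  →  0

Write N = 23n. Stirling: N! ~ sqrt(2π N)(N/e)^N and (2N)! ~ sqrt(2π·2N)·(2N/e)^(2N).
  (N!)^2/(2N)! ~ (2π N)^(2/2) (N/e)^(2N) / [sqrt(2π·2N) (2N/e)^(2N)]
     = (2π N)^(2/2) / sqrt(2π·2N) · (N/(2N))^(2N)
     = (2π N)^((2−1)/2) / sqrt(2) · 2^(−2N).
Since 2^2 > 1, the factor 2^(−2N) decays exponentially, so the ratio → 0. Substituting N = 23n gives the stated form.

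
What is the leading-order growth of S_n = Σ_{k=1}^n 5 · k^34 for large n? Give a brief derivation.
S_n ~ n^35 / 7

By integral comparison (Euler-Maclaurin), Σ_{k=1}^n 5 · k^34 = 5 · ∫_0^n x^34 dx + O(n^34) = 5 · n^35/35 = n^35 / 7 + O(n^34). (Equivalently, Faulhaber's formula gives the same leading term.)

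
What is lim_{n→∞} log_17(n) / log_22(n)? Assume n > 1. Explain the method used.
lim = ln(22) / ln(17) = log_17(22)

Change of base: log_17(n) = ln n / ln 17 and log_22(n) = ln n / ln 22. The ratio is (ln n / ln 17) · (ln 22 / ln n) = ln 22 / ln 17, a constant independent of n. So the limit is ln 22 / ln 17 = log_17(22).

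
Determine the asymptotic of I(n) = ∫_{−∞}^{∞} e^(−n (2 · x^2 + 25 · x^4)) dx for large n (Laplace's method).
I(n) ~ sqrt(π/(2n))

φ(x) = 2 · x^2 + 25 · x^4 has its unique global minimum at x* = 0 (since φ'(x) = 4x + 100x^3 = 0 only at x = 0 for real x with both coefficients positive, and φ → ∞ as |x| → ∞). At x* = 0, φ(0) = 0 and φ''(0) = 4. Laplace's method then gives
  I(n) ~ sqrt(2π / (n · φ''(0))) · e^(−n φ(0)) = sqrt(2π / (4n)) = sqrt(π/(2n)).
The 25 · x^4 term contributes only at subleading order (an O(1/n) relative correction).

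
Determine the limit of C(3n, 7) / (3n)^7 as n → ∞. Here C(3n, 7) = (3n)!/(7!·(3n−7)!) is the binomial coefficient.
lim = 1/7! = 1/5040

With N = 3n → ∞: C(N, 7) / N^7 = [N(N−1)…(N−6)] / (7! · N^7) = (1/7!) · 1 · (1 − 1/(3n)) · … · (1 − 6/(3n)). Each factor → 1 as N → ∞, so the limit is 1/7! = 1/5040.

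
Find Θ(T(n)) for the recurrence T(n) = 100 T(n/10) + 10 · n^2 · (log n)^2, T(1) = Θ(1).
T(n) = Θ(n^2 · (log n)^3)

Here log_10 100 = 2 and f(n) = 10 · n^2 · (log n)^2 = Θ(n^(log_10 100) · (log n)^2). This is the extended Case 2 of the master theorem (f matches the critical exponent up to log factors), giving T(n) = Θ(n^(log_10 100) · (log n)^(2+1)) = Θ(n^2 · (log n)^3).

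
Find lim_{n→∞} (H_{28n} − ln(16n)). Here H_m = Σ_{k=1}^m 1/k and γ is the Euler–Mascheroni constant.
lim = ln(7/4) + γ

By Euler-Maclaurin, H_m = ln m + γ + O(1/m). So
  H_{28n} − ln(16n) = ln(28n) + γ − ln(16n) + O(1/n)
                       = ln(28/16) + γ + O(1/n).
Hence the limit is ln(28/16) + γ (= ln(7/4)).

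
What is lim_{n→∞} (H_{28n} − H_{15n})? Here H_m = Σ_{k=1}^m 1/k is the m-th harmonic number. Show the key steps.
lim = ln(28/15)

Euler-Maclaurin gives H_m = ln m + γ + 1/(2m) + O(1/m^2). The γ and O(1/m) terms cancel in the difference:
  H_{28n} − H_{15n} = ln(28n) − ln(15n) + O(1/n) = ln(28/15) + O(1/n).
Hence the limit is ln(28/15).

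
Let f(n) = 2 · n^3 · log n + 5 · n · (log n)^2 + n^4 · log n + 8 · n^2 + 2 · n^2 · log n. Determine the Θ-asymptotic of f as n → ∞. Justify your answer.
f(n) ∈ Θ(n^4 · log n)

Compare the terms by growth order. For large n, n^a · (log n)^b dominates n^a' · (log n)^b' iff a > a', or (a = a' and b > b'). Ranking the 5 terms shows the dominant one is n^4 · log n. Hence f(n) ∈ Θ(n^4 · log n).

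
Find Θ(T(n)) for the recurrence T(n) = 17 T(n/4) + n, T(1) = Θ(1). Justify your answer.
T(n) = Θ(n^(log_4 17))

Master theorem: compare f(n) = n to n^(log_4 17) where log_4 17 ≈ 2.044. Since 1 < log_4 17, we have f(n) = O(n^(log_4 17 − ε)) for some ε > 0 — Case 1. Hence T(n) = Θ(n^(log_4 17)).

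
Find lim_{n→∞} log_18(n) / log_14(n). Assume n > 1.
lim = ln(14) / ln(18) = log_18(14)

Change of base: log_18(n) = ln n / ln 18 and log_14(n) = ln n / ln 14. The ratio is (ln n / ln 18) · (ln 14 / ln n) = ln 14 / ln 18, a constant independent of n. So the limit is ln 14 / ln 18 = log_18(14).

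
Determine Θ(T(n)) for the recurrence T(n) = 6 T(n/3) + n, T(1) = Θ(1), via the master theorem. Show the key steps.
T(n) = Θ(n^(log_3 6))

Master theorem: compare f(n) = n to n^(log_3 6) where log_3 6 ≈ 1.631. Since 1 < log_3 6, we have f(n) = O(n^(log_3 6 − ε)) for some ε > 0 — Case 1. Hence T(n) = Θ(n^(log_3 6)).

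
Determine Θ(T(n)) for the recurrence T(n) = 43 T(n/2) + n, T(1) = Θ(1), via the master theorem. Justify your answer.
T(n) = Θ(n^(log_2 43))

Master theorem: compare f(n) = n to n^(log_2 43) where log_2 43 ≈ 5.426. Since 1 < log_2 43, we have f(n) = O(n^(log_2 43 − ε)) for some ε > 0 — Case 1. Hence T(n) = Θ(n^(log_2 43)).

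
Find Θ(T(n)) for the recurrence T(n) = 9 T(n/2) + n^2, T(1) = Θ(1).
T(n) = Θ(n^(log_2 9))

Master theorem: compare f(n) = n^2 to n^(log_2 9) where log_2 9 ≈ 3.170. Since 2 < log_2 9, we have f(n) = O(n^(log_2 9 − ε)) for some ε > 0 — Case 1. Hence T(n) = Θ(n^(log_2 9)).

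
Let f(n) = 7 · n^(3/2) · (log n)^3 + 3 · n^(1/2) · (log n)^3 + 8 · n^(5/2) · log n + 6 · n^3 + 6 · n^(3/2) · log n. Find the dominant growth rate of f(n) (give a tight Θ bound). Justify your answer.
f(n) ∈ Θ(n^3)

Compare the terms by growth order. For large n, n^a · (log n)^b dominates n^a' · (log n)^b' iff a > a', or (a = a' and b > b'). Ranking the 5 terms shows the dominant one is 6 · n^3. Hence f(n) ∈ Θ(n^3).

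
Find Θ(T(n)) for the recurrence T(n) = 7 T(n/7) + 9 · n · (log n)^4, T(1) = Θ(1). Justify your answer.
T(n) = Θ(n · (log n)^5)

Here log_7 7 = 1 and f(n) = 9 · n · (log n)^4 = Θ(n^(log_7 7) · (log n)^4). This is the extended Case 2 of the master theorem (f matches the critical exponent up to log factors), giving T(n) = Θ(n^(log_7 7) · (log n)^(4+1)) = Θ(n · (log n)^5).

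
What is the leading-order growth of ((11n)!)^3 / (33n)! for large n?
((11n)!)^3/(33n)! ~ ((2π·11n)^(2/2) / sqrt(3)) · 3^(−3·11n)  →  0

Write N = 11n. Stirling: N! ~ sqrt(2π N)(N/e)^N and (3N)! ~ sqrt(2π·3N)·(3N/e)^(3N).
  (N!)^3/(3N)! ~ (2π N)^(3/2) (N/e)^(3N) / [sqrt(2π·3N) (3N/e)^(3N)]
     = (2π N)^(3/2) / sqrt(2π·3N) · (N/(3N))^(3N)
     = (2π N)^((3−1)/2) / sqrt(3) · 3^(−3N).
Since 3^3 > 1, the factor 3^(−3N) decays exponentially, so the ratio → 0. Substituting N = 11n gives the stated form.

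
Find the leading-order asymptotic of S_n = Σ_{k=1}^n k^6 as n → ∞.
S_n ~ n^7 / 7

By integral comparison (Euler-Maclaurin), Σ_{k=1}^n k^6 = ∫_0^n x^6 dx + O(n^6) = n^7/7 + O(n^6). (Equivalently, Faulhaber's formula gives the same leading term.)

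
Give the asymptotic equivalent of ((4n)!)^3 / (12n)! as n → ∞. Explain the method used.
((4n)!)^3/(12n)! ~ ((2π·4n)^(2/2) / sqrt(3)) · 3^(−3·4n)  →  0

Write N = 4n. Stirling: N! ~ sqrt(2π N)(N/e)^N and (3N)! ~ sqrt(2π·3N)·(3N/e)^(3N).
  (N!)^3/(3N)! ~ (2π N)^(3/2) (N/e)^(3N) / [sqrt(2π·3N) (3N/e)^(3N)]
     = (2π N)^(3/2) / sqrt(2π·3N) · (N/(3N))^(3N)
     = (2π N)^((3−1)/2) / sqrt(3) · 3^(−3N).
Since 3^3 > 1, the factor 3^(−3N) decays exponentially, so the ratio → 0. Substituting N = 4n gives the stated form.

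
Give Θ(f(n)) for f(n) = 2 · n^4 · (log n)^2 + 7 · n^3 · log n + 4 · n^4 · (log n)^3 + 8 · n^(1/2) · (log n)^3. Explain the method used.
f(n) ∈ Θ(n^4 · (log n)^3)

Compare the terms by growth order. For large n, n^a · (log n)^b dominates n^a' · (log n)^b' iff a > a', or (a = a' and b > b'). Ranking the 4 terms shows the dominant one is 4 · n^4 · (log n)^3. Hence f(n) ∈ Θ(n^4 · (log n)^3).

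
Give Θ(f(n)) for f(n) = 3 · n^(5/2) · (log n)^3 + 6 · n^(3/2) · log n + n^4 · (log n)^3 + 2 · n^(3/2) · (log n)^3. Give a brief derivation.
f(n) ∈ Θ(n^4 · (log n)^3)

Compare the terms by growth order. For large n, n^a · (log n)^b dominates n^a' · (log n)^b' iff a > a', or (a = a' and b > b'). Ranking the 4 terms shows the dominant one is n^4 · (log n)^3. Hence f(n) ∈ Θ(n^4 · (log n)^3).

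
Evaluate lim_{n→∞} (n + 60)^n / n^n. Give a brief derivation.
lim = e^60

Rewrite as (1 + 60/n)^(n). By the standard limit (1 + x/n)^n → e^x, we have (1 + 60/n)^n → e^60, and raising to the 1st power gives e^60.
More precisely, ln[(1 + 60/n)^(n)] = n · ln(1 + 60/n) = n · (60/n + O(1/n^2)) = 60 + O(1/n) → 60.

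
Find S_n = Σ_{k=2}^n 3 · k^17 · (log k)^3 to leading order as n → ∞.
S_n ~ n^18 · (log n)^3 / 6

By integral comparison, S_n = ∫_1^n 3 · x^17 · (log x)^3 dx + O(n^17 · (log n)^3). For the integral, the leading term of ∫_1^n x^17 (log x)^3 dx is n^18/18 · (log n)^3 (by repeated integration by parts; each step lowers the log-exponent and produces a relatively O(1/log n) correction). Hence S_n ~ n^18 · (log n)^3 / 6.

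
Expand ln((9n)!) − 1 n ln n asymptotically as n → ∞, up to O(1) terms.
ln((9n)!) − 1 n ln n = 8 n ln n + 9(ln 9 − 1) n + (1/2) ln(2π·9n) + O(1/n)

Stirling: ln((9n)!) = 9n ln(9n) − 9n + (1/2) ln(2π·9n) + O(1/n).
Expand 9n ln(9n) = 9n (ln n + ln 9) = 9n ln n + 9n ln 9.
Subtract 1n ln n: leading term is (9 − 1) n ln n = 8 n ln n. The next term is 9n ln 9 − 9n = 9(ln 9 − 1) n. Then the (1/2) ln(2π·9n) correction.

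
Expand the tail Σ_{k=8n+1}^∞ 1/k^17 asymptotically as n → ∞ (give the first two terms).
Σ_{k>8n} 1/k^17 = 1/(16 · (8n)^16) − 1/(2 · (8n)^17) + O(1/(8n)^18)

Compare to the integral: ∫_{8n}^∞ x^(−17) dx = [−x^(−16)/16]_{8n}^∞ = 1/((17−1)·(8n)^16). The Euler-Maclaurin correction adds −f(8n)/2 = −1/(2·(8n)^17). Euler-Maclaurin then gives
  Σ_{k>8n} 1/k^17 = ∫_{8n}^∞ dx/x^17 − 1/(2·(8n)^17) + O(1/(8n)^18).
(Equivalently this is ζ(17) − Σ_{k≤8n} 1/k^17.)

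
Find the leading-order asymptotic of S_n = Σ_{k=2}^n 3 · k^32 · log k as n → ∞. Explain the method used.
S_n ~ n^33 log n / 11 − n^33 / 363

By integral comparison, S_n = ∫_1^n 3 · x^32 · log x dx + O(n^32 · log n). For the integral, ∫ x^32 log x dx = n^33 log n / 33 − n^33/1089 (integration by parts). Hence S_n ~ n^33 log n / 11 − n^33 / 363.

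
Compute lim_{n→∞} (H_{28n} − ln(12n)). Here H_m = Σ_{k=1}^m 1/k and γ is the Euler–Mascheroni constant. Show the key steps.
lim = ln(7/3) + γ

By Euler-Maclaurin, H_m = ln m + γ + O(1/m). So
  H_{28n} − ln(12n) = ln(28n) + γ − ln(12n) + O(1/n)
                       = ln(28/12) + γ + O(1/n).
Hence the limit is ln(28/12) + γ (= ln(7/3)).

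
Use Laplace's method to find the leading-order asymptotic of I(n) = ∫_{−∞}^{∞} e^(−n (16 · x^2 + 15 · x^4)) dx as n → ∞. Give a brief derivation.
I(n) ~ sqrt(π/(16n))

φ(x) = 16 · x^2 + 15 · x^4 has its unique global minimum at x* = 0 (since φ'(x) = 32x + 60x^3 = 0 only at x = 0 for real x with both coefficients positive, and φ → ∞ as |x| → ∞). At x* = 0, φ(0) = 0 and φ''(0) = 32. Laplace's method then gives
  I(n) ~ sqrt(2π / (n · φ''(0))) · e^(−n φ(0)) = sqrt(2π / (32n)) = sqrt(π/(16n)).
The 15 · x^4 term contributes only at subleading order (an O(1/n) relative correction).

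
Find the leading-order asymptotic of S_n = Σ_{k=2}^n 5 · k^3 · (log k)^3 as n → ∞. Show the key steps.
S_n ~ 5 · n^4 · (log n)^3 / 4

By integral comparison, S_n = ∫_1^n 5 · x^3 · (log x)^3 dx + O(n^3 · (log n)^3). For the integral, the leading term of ∫_1^n x^3 (log x)^3 dx is n^4/4 · (log n)^3 (by repeated integration by parts; each step lowers the log-exponent and produces a relatively O(1/log n) correction). Hence S_n ~ 5 · n^4 · (log n)^3 / 4.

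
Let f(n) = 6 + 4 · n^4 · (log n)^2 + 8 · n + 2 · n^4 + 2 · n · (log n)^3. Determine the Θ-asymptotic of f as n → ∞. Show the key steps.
f(n) ∈ Θ(n^4 · (log n)^2)

Compare the terms by growth order. For large n, n^a · (log n)^b dominates n^a' · (log n)^b' iff a > a', or (a = a' and b > b'). Ranking the 5 terms shows the dominant one is 4 · n^4 · (log n)^2. Hence f(n) ∈ Θ(n^4 · (log n)^2).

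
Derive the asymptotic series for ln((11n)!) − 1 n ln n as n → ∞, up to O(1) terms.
ln((11n)!) − 1 n ln n = 10 n ln n + 11(ln 11 − 1) n + (1/2) ln(2π·11n) + O(1/n)

Stirling: ln((11n)!) = 11n ln(11n) − 11n + (1/2) ln(2π·11n) + O(1/n).
Expand 11n ln(11n) = 11n (ln n + ln 11) = 11n ln n + 11n ln 11.
Subtract 1n ln n: leading term is (11 − 1) n ln n = 10 n ln n. The next term is 11n ln 11 − 11n = 11(ln 11 − 1) n. Then the (1/2) ln(2π·11n) correction.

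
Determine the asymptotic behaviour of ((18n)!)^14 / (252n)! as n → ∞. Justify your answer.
((18n)!)^14/(252n)! ~ ((2π·18n)^(13/2) / sqrt(14)) · 14^(−14·18n)  →  0

Write N = 18n. Stirling: N! ~ sqrt(2π N)(N/e)^N and (14N)! ~ sqrt(2π·14N)·(14N/e)^(14N).
  (N!)^14/(14N)! ~ (2π N)^(14/2) (N/e)^(14N) / [sqrt(2π·14N) (14N/e)^(14N)]
     = (2π N)^(14/2) / sqrt(2π·14N) · (N/(14N))^(14N)
     = (2π N)^((14−1)/2) / sqrt(14) · 14^(−14N).
Since 14^14 > 1, the factor 14^(−14N) decays exponentially, so the ratio → 0. Substituting N = 18n gives the stated form.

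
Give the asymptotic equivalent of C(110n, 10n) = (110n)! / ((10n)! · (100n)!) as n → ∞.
C(110n, 10n) ~ (285311670611/10000000000)^(10n) · sqrt(11/(20π·10n))

Write N = 10n. Apply Stirling to each factorial:
  (11N)! ~ sqrt(2π·11N) · (11N/e)^(11N),
  N! ~ sqrt(2π N) · (N/e)^N,
  (10N)! ~ sqrt(2π·10N) · (10N/e)^(10N).
The exponential factors combine to (11N)^(11N) / (N^N · (10N)^(10N)) = 11^(11N)/10^(10N) = (11^11/10^10)^N = (285311670611/10000000000)^N.
The square-root prefactors combine to sqrt(2π·11N) / (sqrt(2π N)·sqrt(2π·10N)) = sqrt(11 / (2π·10·N)) = sqrt(11/(20π·10n)).
Substituting N = 10n: C(110n, 10n) ~ (285311670611/10000000000)^(10n) · sqrt(11/(20π·10n)).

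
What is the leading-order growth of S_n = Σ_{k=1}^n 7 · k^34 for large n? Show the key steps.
S_n ~ n^35 / 5

By integral comparison (Euler-Maclaurin), Σ_{k=1}^n 7 · k^34 = 7 · ∫_0^n x^34 dx + O(n^34) = 7 · n^35/35 = n^35 / 5 + O(n^34). (Equivalently, Faulhaber's formula gives the same leading term.)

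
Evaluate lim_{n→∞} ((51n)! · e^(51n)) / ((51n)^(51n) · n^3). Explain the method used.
lim = 0

Stirling: (51n)! ~ sqrt(2π·51n) · (51n/e)^(51n). Hence
  (51n)! · e^(51n) / (51n)^(51n) ~ sqrt(2π·51n).
Dividing by n^3: sqrt(2π·51n) / n^3 = sqrt(2π·51) · n^((1−6)/2), so the expression behaves like sqrt(2π·51) · n^((1−6)/2) → 0.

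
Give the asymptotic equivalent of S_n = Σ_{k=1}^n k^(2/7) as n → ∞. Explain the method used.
S_n ~ (7/9) · n^(9/7)

Integral comparison: Σ_{k=1}^n k^(2/7) = ∫_0^n x^(2/7) dx + O(n^(2/7)). The integral is n^(1 + 2/7) / (1 + 2/7) = n^((2+7)/7) / ((2+7)/7) = (7/9) · n^(9/7).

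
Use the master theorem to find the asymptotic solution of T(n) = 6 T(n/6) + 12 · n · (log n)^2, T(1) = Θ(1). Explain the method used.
T(n) = Θ(n · (log n)^3)

Here log_6 6 = 1 and f(n) = 12 · n · (log n)^2 = Θ(n^(log_6 6) · (log n)^2). This is the extended Case 2 of the master theorem (f matches the critical exponent up to log factors), giving T(n) = Θ(n^(log_6 6) · (log n)^(2+1)) = Θ(n · (log n)^3).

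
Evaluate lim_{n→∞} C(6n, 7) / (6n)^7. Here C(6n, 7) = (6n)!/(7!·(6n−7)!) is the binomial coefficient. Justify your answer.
lim = 1/7! = 1/5040

With N = 6n → ∞: C(N, 7) / N^7 = [N(N−1)…(N−6)] / (7! · N^7) = (1/7!) · 1 · (1 − 1/(6n)) · … · (1 − 6/(6n)). Each factor → 1 as N → ∞, so the limit is 1/7! = 1/5040.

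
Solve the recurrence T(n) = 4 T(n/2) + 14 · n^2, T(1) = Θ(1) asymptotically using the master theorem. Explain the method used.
T(n) = Θ(n^2 log n)

log_2 4 = 2, and f(n) = 14 · n^2 = Θ(n^(log_2 4)). This is Case 2 of the master theorem: T(n) = Θ(f(n) · log n) = Θ(n^2 log n).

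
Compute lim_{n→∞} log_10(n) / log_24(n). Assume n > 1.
lim = ln(24) / ln(10) = log_10(24)

Change of base: log_10(n) = ln n / ln 10 and log_24(n) = ln n / ln 24. The ratio is (ln n / ln 10) · (ln 24 / ln n) = ln 24 / ln 10, a constant independent of n. So the limit is ln 24 / ln 10 = log_10(24).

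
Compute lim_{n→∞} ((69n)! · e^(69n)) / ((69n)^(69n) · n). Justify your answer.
lim = 0

Stirling: (69n)! ~ sqrt(2π·69n) · (69n/e)^(69n). Hence
  (69n)! · e^(69n) / (69n)^(69n) ~ sqrt(2π·69n).
Dividing by n: sqrt(2π·69n) / n = sqrt(2π·69) · n^((1−2)/2), so the expression behaves like sqrt(2π·69) · n^((1−2)/2) → 0.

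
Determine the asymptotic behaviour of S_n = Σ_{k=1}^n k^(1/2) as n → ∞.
S_n ~ (2/3) · n^(3/2)

Integral comparison: Σ_{k=1}^n k^(1/2) = ∫_0^n x^(1/2) dx + O(n^(1/2)). The integral is n^(1 + 1/2) / (1 + 1/2) = n^((1+2)/2) / ((1+2)/2) = (2/3) · n^(3/2).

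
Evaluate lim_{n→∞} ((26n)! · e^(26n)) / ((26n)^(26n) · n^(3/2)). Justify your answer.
lim = 0

Stirling: (26n)! ~ sqrt(2π·26n) · (26n/e)^(26n). Hence
  (26n)! · e^(26n) / (26n)^(26n) ~ sqrt(2π·26n).
Dividing by n^(3/2): sqrt(2π·26n) / n^(3/2) = sqrt(2π·26) · n^((1−3)/2), so the expression behaves like sqrt(2π·26) · n^((1−3)/2) → 0.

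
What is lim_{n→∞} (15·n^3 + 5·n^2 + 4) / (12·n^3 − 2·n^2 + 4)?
lim = 15/12 = 5/4

For large n the leading n^3 terms dominate both numerator and denominator. Dividing top and bottom by n^3, every other term tends to 0, leaving 15/12 = 5/4.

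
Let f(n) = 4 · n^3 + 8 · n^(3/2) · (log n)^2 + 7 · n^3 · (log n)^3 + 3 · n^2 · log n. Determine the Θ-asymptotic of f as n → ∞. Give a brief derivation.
f(n) ∈ Θ(n^3 · (log n)^3)

Compare the terms by growth order. For large n, n^a · (log n)^b dominates n^a' · (log n)^b' iff a > a', or (a = a' and b > b'). Ranking the 4 terms shows the dominant one is 7 · n^3 · (log n)^3. Hence f(n) ∈ Θ(n^3 · (log n)^3).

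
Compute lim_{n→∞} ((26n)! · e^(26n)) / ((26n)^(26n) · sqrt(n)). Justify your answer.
lim = sqrt(2π·26)

Stirling: (26n)! ~ sqrt(2π·26n) · (26n/e)^(26n). Hence
  (26n)! · e^(26n) / (26n)^(26n) ~ sqrt(2π·26n).
Dividing by sqrt(n): sqrt(2π·26n) / sqrt(n) = sqrt(2π·26) · n^((1−1)/2), so the limit is sqrt(2π·26).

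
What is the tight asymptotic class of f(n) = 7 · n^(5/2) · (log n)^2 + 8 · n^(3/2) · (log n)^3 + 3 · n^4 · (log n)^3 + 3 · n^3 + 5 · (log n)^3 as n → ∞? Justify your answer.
f(n) ∈ Θ(n^4 · (log n)^3)

Compare the terms by growth order. For large n, n^a · (log n)^b dominates n^a' · (log n)^b' iff a > a', or (a = a' and b > b'). Ranking the 5 terms shows the dominant one is 3 · n^4 · (log n)^3. Hence f(n) ∈ Θ(n^4 · (log n)^3).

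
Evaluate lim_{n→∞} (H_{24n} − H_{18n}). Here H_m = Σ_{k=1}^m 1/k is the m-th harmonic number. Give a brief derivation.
lim = ln(24/18) = ln(4/3)

Euler-Maclaurin gives H_m = ln m + γ + 1/(2m) + O(1/m^2). The γ and O(1/m) terms cancel in the difference:
  H_{24n} − H_{18n} = ln(24n) − ln(18n) + O(1/n) = ln(24/18) + O(1/n).
Hence the limit is ln(24/18) = ln(4/3).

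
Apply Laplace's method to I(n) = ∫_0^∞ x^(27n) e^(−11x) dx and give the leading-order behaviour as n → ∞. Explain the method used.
I(n) ~ (sqrt(2π·27n) / 11) · (27n/(11e))^(27n)

Write the integrand as exp(27n ln x − 11x) and set f(x) = 27n ln x − 11x. Then f'(x) = 27n/x − 11 = 0 at x* = 27n/11, and f''(x*) = −27n/x*^2 = −11^2/(27n). Laplace's method (interior maximum) gives
  I(n) ~ e^(f(x*)) · sqrt(2π / |f''(x*)|)
        = exp(27n ln(27n/11) − 27n) · sqrt(2π · 27n / 11^2)
        = (27n/11)^(27n) e^(−27n) · sqrt(2π·27n) / 11
        = (sqrt(2π·27n) / 11) · (27n/(11e))^(27n).
This matches Γ(27n+1)/11^(27n+1) with Stirling applied to Γ.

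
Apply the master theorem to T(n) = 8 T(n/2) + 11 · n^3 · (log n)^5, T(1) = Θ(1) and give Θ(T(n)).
T(n) = Θ(n^3 · (log n)^6)

Here log_2 8 = 3 and f(n) = 11 · n^3 · (log n)^5 = Θ(n^(log_2 8) · (log n)^5). This is the extended Case 2 of the master theorem (f matches the critical exponent up to log factors), giving T(n) = Θ(n^(log_2 8) · (log n)^(5+1)) = Θ(n^3 · (log n)^6).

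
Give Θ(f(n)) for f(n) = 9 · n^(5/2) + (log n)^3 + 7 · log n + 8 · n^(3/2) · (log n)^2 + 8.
f(n) ∈ Θ(n^(5/2))

Compare the terms by growth order. For large n, n^a · (log n)^b dominates n^a' · (log n)^b' iff a > a', or (a = a' and b > b'). Ranking the 5 terms shows the dominant one is 9 · n^(5/2). Hence f(n) ∈ Θ(n^(5/2)).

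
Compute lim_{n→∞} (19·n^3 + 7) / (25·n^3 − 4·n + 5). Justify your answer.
lim = 19/25

For large n the leading n^3 terms dominate both numerator and denominator. Dividing top and bottom by n^3, every other term tends to 0, leaving 19/25.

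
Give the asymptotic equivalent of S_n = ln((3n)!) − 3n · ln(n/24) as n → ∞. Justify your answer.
S_n ~ 3n · (ln 72 − 1) + O(ln n)

Stirling: ln((3n)!) = 3n ln(3n) − 3n + O(ln n).
  S_n = 3n ln(3n) − 3n − 3n ln(n/24) + O(ln n)
      = 3n ln(3n) − 3n ln n + 3n ln 24 − 3n + O(ln n)
      = 3n ln 3 + 3n ln 24 − 3n + O(ln n)
      = 3n (ln 72 − 1) + O(ln n).
Numerically ln(72) − 1 ≈ 3.2767.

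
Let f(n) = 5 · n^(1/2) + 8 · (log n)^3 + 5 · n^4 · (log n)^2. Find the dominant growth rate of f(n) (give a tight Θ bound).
f(n) ∈ Θ(n^4 · (log n)^2)

Compare the terms by growth order. For large n, n^a · (log n)^b dominates n^a' · (log n)^b' iff a > a', or (a = a' and b > b'). Ranking the 3 terms shows the dominant one is 5 · n^4 · (log n)^2. Hence f(n) ∈ Θ(n^4 · (log n)^2).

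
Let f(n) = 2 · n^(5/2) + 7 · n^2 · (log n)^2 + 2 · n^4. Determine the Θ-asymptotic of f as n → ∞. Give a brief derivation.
f(n) ∈ Θ(n^4)

Compare the terms by growth order. For large n, n^a · (log n)^b dominates n^a' · (log n)^b' iff a > a', or (a = a' and b > b'). Ranking the 3 terms shows the dominant one is 2 · n^4. Hence f(n) ∈ Θ(n^4).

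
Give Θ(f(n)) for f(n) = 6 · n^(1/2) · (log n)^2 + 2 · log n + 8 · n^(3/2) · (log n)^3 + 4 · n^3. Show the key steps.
f(n) ∈ Θ(n^3)

Compare the terms by growth order. For large n, n^a · (log n)^b dominates n^a' · (log n)^b' iff a > a', or (a = a' and b > b'). Ranking the 4 terms shows the dominant one is 4 · n^3. Hence f(n) ∈ Θ(n^3).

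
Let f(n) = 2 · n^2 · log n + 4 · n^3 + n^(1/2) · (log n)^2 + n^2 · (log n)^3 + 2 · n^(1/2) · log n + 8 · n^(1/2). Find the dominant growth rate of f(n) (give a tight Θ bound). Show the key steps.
f(n) ∈ Θ(n^3)

Compare the terms by growth order. For large n, n^a · (log n)^b dominates n^a' · (log n)^b' iff a > a', or (a = a' and b > b'). Ranking the 6 terms shows the dominant one is 4 · n^3. Hence f(n) ∈ Θ(n^3).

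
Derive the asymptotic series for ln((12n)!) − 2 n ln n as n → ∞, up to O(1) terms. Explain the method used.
ln((12n)!) − 2 n ln n = 10 n ln n + 12(ln 12 − 1) n + (1/2) ln(2π·12n) + O(1/n)

Stirling: ln((12n)!) = 12n ln(12n) − 12n + (1/2) ln(2π·12n) + O(1/n).
Expand 12n ln(12n) = 12n (ln n + ln 12) = 12n ln n + 12n ln 12.
Subtract 2n ln n: leading term is (12 − 2) n ln n = 10 n ln n. The next term is 12n ln 12 − 12n = 12(ln 12 − 1) n. Then the (1/2) ln(2π·12n) correction.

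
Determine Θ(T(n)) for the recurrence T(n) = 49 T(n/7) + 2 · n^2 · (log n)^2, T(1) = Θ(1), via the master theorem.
T(n) = Θ(n^2 · (log n)^3)

Here log_7 49 = 2 and f(n) = 2 · n^2 · (log n)^2 = Θ(n^(log_7 49) · (log n)^2). This is the extended Case 2 of the master theorem (f matches the critical exponent up to log factors), giving T(n) = Θ(n^(log_7 49) · (log n)^(2+1)) = Θ(n^2 · (log n)^3).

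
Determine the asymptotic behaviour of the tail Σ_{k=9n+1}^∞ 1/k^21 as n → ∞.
Σ_{k>9n} 1/k^21 ~ 1/(20 · (9n)^20)

Compare to the integral: ∫_{9n}^∞ x^(−21) dx = [−x^(−20)/20]_{9n}^∞ = 1/((21−1)·(9n)^20). Euler-Maclaurin then gives
  Σ_{k>9n} 1/k^21 = ∫_{9n}^∞ dx/x^21 − 1/(2·(9n)^21) + O(1/(9n)^22).
(Equivalently this is ζ(21) − Σ_{k≤9n} 1/k^21.)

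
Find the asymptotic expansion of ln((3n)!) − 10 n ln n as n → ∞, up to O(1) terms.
ln((3n)!) − 10 n ln n = −7 n ln n + 3(ln 3 − 1) n + (1/2) ln(2π·3n) + O(1/n)

Stirling: ln((3n)!) = 3n ln(3n) − 3n + (1/2) ln(2π·3n) + O(1/n).
Expand 3n ln(3n) = 3n (ln n + ln 3) = 3n ln n + 3n ln 3.
Subtract 10n ln n: leading term is (3 − 10) n ln n = −7 n ln n. The next term is 3n ln 3 − 3n = 3(ln 3 − 1) n. Then the (1/2) ln(2π·3n) correction.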